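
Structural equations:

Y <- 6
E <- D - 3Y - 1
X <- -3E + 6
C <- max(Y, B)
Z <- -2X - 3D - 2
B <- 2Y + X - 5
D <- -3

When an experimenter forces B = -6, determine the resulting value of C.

6

Under do(B=-6), the mechanism B <- 2Y + X - 5 is discarded; B is fixed at -6.
C = max(Y, B)  [with Y=6, B=-6]  = 6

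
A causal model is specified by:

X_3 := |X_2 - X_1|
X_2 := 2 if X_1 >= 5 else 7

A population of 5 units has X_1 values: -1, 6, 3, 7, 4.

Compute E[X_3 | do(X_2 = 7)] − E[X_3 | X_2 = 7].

-1.8

The intervention sets X_2=7 in all 5 units regardless of X_1. Recomputing X_3 per unit gives 8, 1, 4, 0, 3; average 3.2.
E[X_3|X_2=7] averages over only the 3 units with X_2=7 (X_1 = -1, 3, 4): X_3 = 8, 4, 3, mean 5.
Difference = 3.2 − 5 = -1.8.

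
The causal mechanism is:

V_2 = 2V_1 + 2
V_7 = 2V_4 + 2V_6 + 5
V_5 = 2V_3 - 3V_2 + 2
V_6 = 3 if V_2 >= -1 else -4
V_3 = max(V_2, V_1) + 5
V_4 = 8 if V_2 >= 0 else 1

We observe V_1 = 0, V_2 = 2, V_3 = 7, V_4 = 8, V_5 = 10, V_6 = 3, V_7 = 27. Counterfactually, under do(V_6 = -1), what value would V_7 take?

19

Intervening sets V_6 = -1 and removes its equation (V_6 = 3 if V_2 >= -1 else -4).
V_2 = 2V_1 + 2  [with V_1=0]  = 2
V_4 = 8 if V_2 >= 0 else 1  [with V_2=2]  = 8
V_7 = 2V_4 + 2V_6 + 5  [with V_4=8, V_6=-1]  = 19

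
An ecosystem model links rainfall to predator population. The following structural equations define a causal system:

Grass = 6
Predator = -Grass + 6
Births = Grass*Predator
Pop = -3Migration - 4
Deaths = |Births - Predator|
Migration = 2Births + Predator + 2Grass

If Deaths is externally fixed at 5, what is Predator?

0

The intervention breaks the incoming arrows to Deaths: Deaths = |Births - Predator| no longer applies, and Deaths = 5.
Since Predator is not a descendant of the intervened variable, it is unaffected.
Predator = -Grass + 6  [with Grass=6]  = 0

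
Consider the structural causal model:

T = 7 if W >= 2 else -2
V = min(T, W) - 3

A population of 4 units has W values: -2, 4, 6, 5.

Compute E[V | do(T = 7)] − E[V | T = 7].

do(T=7) breaks T's dependence on W. With T=7 fixed, V across the units is -5, 1, 3, 2, mean 0.25.
Conditioning on T=7 selects the 3 unit(s) with W ∈ {4, 6, 5}. Their V values: 1, 3, 2. Mean = 2.
Difference = 0.25 − 2 = -1.75.

-1.75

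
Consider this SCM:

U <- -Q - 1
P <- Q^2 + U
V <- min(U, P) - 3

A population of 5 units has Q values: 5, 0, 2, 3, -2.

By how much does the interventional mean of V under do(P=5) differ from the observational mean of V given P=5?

-1.1

Every unit gets P=5 under the intervention. V values become -9, -4, -6, -7, -2; E[V|do(P=5)] = -5.6.
E[V|P=5] averages over only the 2 units with P=5 (Q = 3, -2): V = -7, -2, mean -4.5.
Difference = -5.6 − (-4.5) = -1.1.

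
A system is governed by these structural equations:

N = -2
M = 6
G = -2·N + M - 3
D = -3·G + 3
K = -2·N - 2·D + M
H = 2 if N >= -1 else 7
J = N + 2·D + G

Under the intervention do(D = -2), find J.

1

The intervention breaks the incoming arrows to D: D = -3·G + 3 no longer applies, and D = -2.
G = -2·N + M - 3  [with N=-2, M=6]  = 7
J = N + 2·D + G  [with N=-2, D=-2, G=7]  = 1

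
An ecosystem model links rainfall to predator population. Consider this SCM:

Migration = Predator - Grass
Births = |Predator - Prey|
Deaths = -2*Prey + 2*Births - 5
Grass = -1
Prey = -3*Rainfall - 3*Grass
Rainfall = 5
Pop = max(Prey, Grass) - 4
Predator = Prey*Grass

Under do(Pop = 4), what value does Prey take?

Under do(Pop=4), the mechanism Pop = max(Prey, Grass) - 4 is discarded; Pop is fixed at 4.
No directed path runs from Pop to Prey, so Prey keeps its natural value.
Prey = -3*Rainfall - 3*Grass  [with Rainfall=5, Grass=-1]  = -12

-12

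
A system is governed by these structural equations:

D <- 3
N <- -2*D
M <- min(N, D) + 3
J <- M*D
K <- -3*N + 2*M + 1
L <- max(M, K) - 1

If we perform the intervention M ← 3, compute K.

do(M=3) replaces the equation M <- min(N, D) + 3 with the constant M = 3.
N = -2*D  [with D=3]  = -6
K = -3*N + 2*M + 1  [with N=-6, M=3]  = 25

25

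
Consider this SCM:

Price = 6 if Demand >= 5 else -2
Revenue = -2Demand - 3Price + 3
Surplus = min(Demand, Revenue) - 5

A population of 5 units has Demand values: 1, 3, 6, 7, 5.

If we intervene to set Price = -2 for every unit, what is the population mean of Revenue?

0.2

do(Price=-2) breaks Price's dependence on Demand. With Price=-2 fixed, Revenue across the units is 7, 3, -3, -5, -1, mean 0.2.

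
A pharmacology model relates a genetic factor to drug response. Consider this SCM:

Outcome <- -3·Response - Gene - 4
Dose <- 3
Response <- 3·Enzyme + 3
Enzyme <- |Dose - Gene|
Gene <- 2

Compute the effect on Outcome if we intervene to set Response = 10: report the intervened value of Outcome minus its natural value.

Intervening sets Response = 10 and removes its equation (Response <- 3·Enzyme + 3).
Outcome = -3·Response - Gene - 4  [with Response=10, Gene=2]  = -36
Without intervention: Enzyme = |Dose - Gene|  [with Dose=3, Gene=2]  = 1; Response = 3·Enzyme + 3  [with Enzyme=1]  = 6; Outcome = -3·Response - Gene - 4  [with Response=6, Gene=2]  = -24.
Change = -36 − (-24) = -12.

-12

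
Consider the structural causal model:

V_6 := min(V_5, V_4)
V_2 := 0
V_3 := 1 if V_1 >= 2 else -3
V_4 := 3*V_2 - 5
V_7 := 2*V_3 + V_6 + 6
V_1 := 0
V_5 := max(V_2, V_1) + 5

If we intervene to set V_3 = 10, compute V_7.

The intervention breaks the incoming arrows to V_3: V_3 := 1 if V_1 >= 2 else -3 no longer applies, and V_3 = 10.
V_4 = 3*V_2 - 5  [with V_2=0]  = -5
V_5 = max(V_2, V_1) + 5  [with V_2=0, V_1=0]  = 5
V_6 = min(V_5, V_4)  [with V_5=5, V_4=-5]  = -5
V_7 = 2*V_3 + V_6 + 6  [with V_3=10, V_6=-5]  = 21

21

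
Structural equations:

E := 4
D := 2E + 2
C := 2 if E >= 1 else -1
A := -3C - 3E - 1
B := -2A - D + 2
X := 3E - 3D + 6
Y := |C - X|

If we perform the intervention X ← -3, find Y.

5

Intervening sets X = -3 and removes its equation (X := 3E - 3D + 6).
C = 2 if E >= 1 else -1  [with E=4]  = 2
Y = |C - X|  [with C=2, X=-3]  = 5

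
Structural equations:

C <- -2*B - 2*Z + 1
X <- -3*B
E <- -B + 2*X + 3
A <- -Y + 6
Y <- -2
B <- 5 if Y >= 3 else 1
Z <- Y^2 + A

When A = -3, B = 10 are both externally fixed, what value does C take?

-21

The joint intervention fixes A = -3, B = 10, removing each variable's own equation.
Z = Y^2 + A  [with Y=-2, A=-3]  = 1
C = -2*B - 2*Z + 1  [with B=10, Z=1]  = -21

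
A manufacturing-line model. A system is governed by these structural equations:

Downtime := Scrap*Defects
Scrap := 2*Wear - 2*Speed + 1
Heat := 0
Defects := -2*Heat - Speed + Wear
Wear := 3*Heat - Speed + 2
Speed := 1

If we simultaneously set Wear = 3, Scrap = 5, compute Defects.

The joint intervention fixes Wear = 3, Scrap = 5, removing each variable's own equation.
Defects = -2*Heat - Speed + Wear  [with Heat=0, Speed=1, Wear=3]  = 2

2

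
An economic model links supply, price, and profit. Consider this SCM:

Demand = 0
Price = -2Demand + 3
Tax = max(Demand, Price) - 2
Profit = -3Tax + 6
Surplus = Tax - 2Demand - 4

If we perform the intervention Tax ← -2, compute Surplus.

do(Tax=-2) replaces the equation Tax = max(Demand, Price) - 2 with the constant Tax = -2.
Surplus = Tax - 2Demand - 4  [with Tax=-2, Demand=0]  = -6

-6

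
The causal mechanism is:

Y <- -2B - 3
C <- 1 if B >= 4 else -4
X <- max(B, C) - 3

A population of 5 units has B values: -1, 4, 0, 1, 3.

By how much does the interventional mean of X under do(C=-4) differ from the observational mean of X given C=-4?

The intervention sets C=-4 in all 5 units regardless of B. Recomputing X per unit gives -4, 1, -3, -2, 0; average -1.6.
Observing C=-4 restricts to units where C's equation naturally yields -4: B ∈ {-1, 0, 1, 3}. In that subpopulation X = -4, -3, -2, 0, mean -2.25.
Difference = -1.6 − (-2.25) = 0.65.

0.65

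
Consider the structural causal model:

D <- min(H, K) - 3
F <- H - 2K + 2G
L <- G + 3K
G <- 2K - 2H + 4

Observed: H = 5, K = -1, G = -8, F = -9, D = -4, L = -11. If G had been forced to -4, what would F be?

The intervention breaks the incoming arrows to G: G <- 2K - 2H + 4 no longer applies, and G = -4.
F = H - 2K + 2G  [with H=5, K=-1, G=-4]  = -1

-1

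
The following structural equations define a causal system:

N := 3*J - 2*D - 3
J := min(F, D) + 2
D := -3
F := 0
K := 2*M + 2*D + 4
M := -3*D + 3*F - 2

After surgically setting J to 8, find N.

27

The intervention breaks the incoming arrows to J: J := min(F, D) + 2 no longer applies, and J = 8.
N = 3*J - 2*D - 3  [with J=8, D=-3]  = 27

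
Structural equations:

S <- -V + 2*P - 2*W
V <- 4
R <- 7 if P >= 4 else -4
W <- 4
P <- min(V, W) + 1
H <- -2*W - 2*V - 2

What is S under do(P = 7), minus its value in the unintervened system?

Intervening sets P = 7 and removes its equation (P <- min(V, W) + 1).
S = -V + 2*P - 2*W  [with V=4, P=7, W=4]  = 2
Without intervention: P = min(V, W) + 1  [with V=4, W=4]  = 5; S = -V + 2*P - 2*W  [with V=4, P=5, W=4]  = -2.
Change = 2 − (-2) = 4.

4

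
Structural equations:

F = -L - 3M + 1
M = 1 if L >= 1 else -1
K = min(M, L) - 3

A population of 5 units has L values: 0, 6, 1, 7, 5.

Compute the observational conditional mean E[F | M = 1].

Conditioning on M=1 selects the 4 unit(s) with L ∈ {6, 1, 7, 5}. Their F values: -8, -3, -9, -7. Mean = -6.75.

-6.75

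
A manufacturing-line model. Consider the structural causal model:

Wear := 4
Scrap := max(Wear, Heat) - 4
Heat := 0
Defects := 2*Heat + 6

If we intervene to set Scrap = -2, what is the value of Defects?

Under do(Scrap=-2), the mechanism Scrap := max(Wear, Heat) - 4 is discarded; Scrap is fixed at -2.
Since Defects is not a descendant of the intervened variable, it is unaffected.
Defects = 2*Heat + 6  [with Heat=0]  = 6

6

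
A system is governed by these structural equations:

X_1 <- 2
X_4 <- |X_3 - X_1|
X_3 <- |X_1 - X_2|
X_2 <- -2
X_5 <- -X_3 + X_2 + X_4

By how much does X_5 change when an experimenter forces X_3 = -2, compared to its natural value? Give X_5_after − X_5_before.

do(X_3=-2) replaces the equation X_3 <- |X_1 - X_2| with the constant X_3 = -2.
X_4 = |X_3 - X_1|  [with X_3=-2, X_1=2]  = 4
X_5 = -X_3 + X_2 + X_4  [with X_3=-2, X_2=-2, X_4=4]  = 4
Without intervention: X_3 = |X_1 - X_2|  [with X_1=2, X_2=-2]  = 4; X_4 = |X_3 - X_1|  [with X_3=4, X_1=2]  = 2; X_5 = -X_3 + X_2 + X_4  [with X_3=4, X_2=-2, X_4=2]  = -4.
Change = 4 − (-4) = 8.

8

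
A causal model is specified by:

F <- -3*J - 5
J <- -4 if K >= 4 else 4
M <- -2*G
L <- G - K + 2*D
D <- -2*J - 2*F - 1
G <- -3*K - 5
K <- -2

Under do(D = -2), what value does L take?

-1

Under do(D=-2), the mechanism D <- -2*J - 2*F - 1 is discarded; D is fixed at -2.
G = -3*K - 5  [with K=-2]  = 1
L = G - K + 2*D  [with G=1, K=-2, D=-2]  = -1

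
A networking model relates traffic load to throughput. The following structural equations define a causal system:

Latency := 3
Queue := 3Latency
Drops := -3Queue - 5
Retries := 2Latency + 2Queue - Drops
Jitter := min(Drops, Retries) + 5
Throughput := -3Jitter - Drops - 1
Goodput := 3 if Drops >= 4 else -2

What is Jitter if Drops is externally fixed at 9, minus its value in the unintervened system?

do(Drops=9) replaces the equation Drops := -3Queue - 5 with the constant Drops = 9.
Queue = 3Latency  [with Latency=3]  = 9
Retries = 2Latency + 2Queue - Drops  [with Latency=3, Queue=9, Drops=9]  = 15
Jitter = min(Drops, Retries) + 5  [with Drops=9, Retries=15]  = 14
Without intervention: Queue = 3Latency  [with Latency=3]  = 9; Drops = -3Queue - 5  [with Queue=9]  = -32; Retries = 2Latency + 2Queue - Drops  [with Latency=3, Queue=9, Drops=-32]  = 56; Jitter = min(Drops, Retries) + 5  [with Drops=-32, Retries=56]  = -27.
Change = 14 − (-27) = 41.

41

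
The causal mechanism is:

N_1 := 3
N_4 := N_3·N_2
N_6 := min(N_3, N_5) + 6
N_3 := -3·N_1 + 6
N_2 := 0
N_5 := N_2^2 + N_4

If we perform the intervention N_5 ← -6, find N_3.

-3

do(N_5=-6) replaces the equation N_5 := N_2^2 + N_4 with the constant N_5 = -6.
N_3 is not downstream of the intervention, so its value is determined by the original equations.
N_3 = -3·N_1 + 6  [with N_1=3]  = -3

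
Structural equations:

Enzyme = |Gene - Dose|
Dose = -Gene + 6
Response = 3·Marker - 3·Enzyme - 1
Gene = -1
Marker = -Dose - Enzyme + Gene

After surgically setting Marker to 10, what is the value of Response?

5

Intervening sets Marker = 10 and removes its equation (Marker = -Dose - Enzyme + Gene).
Dose = -Gene + 6  [with Gene=-1]  = 7
Enzyme = |Gene - Dose|  [with Gene=-1, Dose=7]  = 8
Response = 3·Marker - 3·Enzyme - 1  [with Marker=10, Enzyme=8]  = 5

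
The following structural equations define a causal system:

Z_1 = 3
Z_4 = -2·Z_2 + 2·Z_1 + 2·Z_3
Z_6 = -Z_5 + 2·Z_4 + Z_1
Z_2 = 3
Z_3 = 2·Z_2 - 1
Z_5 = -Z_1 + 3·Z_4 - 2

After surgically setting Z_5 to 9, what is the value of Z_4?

The intervention breaks the incoming arrows to Z_5: Z_5 = -Z_1 + 3·Z_4 - 2 no longer applies, and Z_5 = 9.
Since Z_4 is not a descendant of the intervened variable, it is unaffected.
Z_3 = 2·Z_2 - 1  [with Z_2=3]  = 5
Z_4 = -2·Z_2 + 2·Z_1 + 2·Z_3  [with Z_2=3, Z_1=3, Z_3=5]  = 10

10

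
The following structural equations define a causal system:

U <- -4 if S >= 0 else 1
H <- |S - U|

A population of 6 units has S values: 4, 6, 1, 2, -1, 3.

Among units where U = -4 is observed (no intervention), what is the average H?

7.2

Observing U=-4 restricts to units where U's equation naturally yields -4: S ∈ {4, 6, 1, 2, 3}. In that subpopulation H = 8, 10, 5, 6, 7, mean 7.2.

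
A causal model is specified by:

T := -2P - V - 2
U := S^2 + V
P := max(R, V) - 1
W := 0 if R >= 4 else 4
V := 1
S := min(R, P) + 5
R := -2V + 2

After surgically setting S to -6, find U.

37

Intervening sets S = -6 and removes its equation (S := min(R, P) + 5).
U = S^2 + V  [with S=-6, V=1]  = 37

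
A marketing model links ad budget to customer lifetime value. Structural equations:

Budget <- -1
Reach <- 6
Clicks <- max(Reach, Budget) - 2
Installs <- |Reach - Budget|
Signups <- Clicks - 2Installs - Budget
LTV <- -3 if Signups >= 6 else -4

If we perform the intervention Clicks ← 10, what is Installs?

The intervention breaks the incoming arrows to Clicks: Clicks <- max(Reach, Budget) - 2 no longer applies, and Clicks = 10.
Installs is not downstream of the intervention, so its value is determined by the original equations.
Installs = |Reach - Budget|  [with Reach=6, Budget=-1]  = 7

7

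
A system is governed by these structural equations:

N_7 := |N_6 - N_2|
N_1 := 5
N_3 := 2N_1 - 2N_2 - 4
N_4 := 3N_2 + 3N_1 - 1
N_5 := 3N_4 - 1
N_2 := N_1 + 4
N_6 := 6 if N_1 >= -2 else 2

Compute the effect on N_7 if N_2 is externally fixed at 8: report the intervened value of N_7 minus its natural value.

Under do(N_2=8), the mechanism N_2 := N_1 + 4 is discarded; N_2 is fixed at 8.
N_6 = 6 if N_1 >= -2 else 2  [with N_1=5]  = 6
N_7 = |N_6 - N_2|  [with N_6=6, N_2=8]  = 2
Without intervention: N_2 = N_1 + 4  [with N_1=5]  = 9; N_6 = 6 if N_1 >= -2 else 2  [with N_1=5]  = 6; N_7 = |N_6 - N_2|  [with N_6=6, N_2=9]  = 3.
Change = 2 − 3 = -1.

-1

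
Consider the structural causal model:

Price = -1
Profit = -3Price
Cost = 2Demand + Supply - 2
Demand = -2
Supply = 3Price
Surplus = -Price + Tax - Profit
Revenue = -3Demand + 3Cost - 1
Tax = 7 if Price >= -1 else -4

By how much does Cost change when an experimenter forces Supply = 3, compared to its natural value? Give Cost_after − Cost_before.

The intervention breaks the incoming arrows to Supply: Supply = 3Price no longer applies, and Supply = 3.
Cost = 2Demand + Supply - 2  [with Demand=-2, Supply=3]  = -3
Without intervention: Supply = 3Price  [with Price=-1]  = -3; Cost = 2Demand + Supply - 2  [with Demand=-2, Supply=-3]  = -9.
Change = -3 − (-9) = 6.

6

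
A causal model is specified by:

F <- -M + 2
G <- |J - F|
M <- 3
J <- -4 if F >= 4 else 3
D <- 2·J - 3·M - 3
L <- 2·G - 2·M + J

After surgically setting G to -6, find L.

The intervention breaks the incoming arrows to G: G <- |J - F| no longer applies, and G = -6.
F = -M + 2  [with M=3]  = -1
J = -4 if F >= 4 else 3  [with F=-1]  = 3
L = 2·G - 2·M + J  [with G=-6, M=3, J=3]  = -15

-15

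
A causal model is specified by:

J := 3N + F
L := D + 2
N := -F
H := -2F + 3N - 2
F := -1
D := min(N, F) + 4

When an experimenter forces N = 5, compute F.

-1

Under do(N=5), the mechanism N := -F is discarded; N is fixed at 5.
F is not downstream of the intervention, so its value is determined by the original equations.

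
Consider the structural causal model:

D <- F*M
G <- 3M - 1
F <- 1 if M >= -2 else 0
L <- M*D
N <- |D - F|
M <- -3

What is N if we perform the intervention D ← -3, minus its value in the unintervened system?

The intervention breaks the incoming arrows to D: D <- F*M no longer applies, and D = -3.
F = 1 if M >= -2 else 0  [with M=-3]  = 0
N = |D - F|  [with D=-3, F=0]  = 3
Without intervention: F = 1 if M >= -2 else 0  [with M=-3]  = 0; D = F*M  [with F=0, M=-3]  = 0; N = |D - F|  [with D=0, F=0]  = 0.
Change = 3 − 0 = 3.

3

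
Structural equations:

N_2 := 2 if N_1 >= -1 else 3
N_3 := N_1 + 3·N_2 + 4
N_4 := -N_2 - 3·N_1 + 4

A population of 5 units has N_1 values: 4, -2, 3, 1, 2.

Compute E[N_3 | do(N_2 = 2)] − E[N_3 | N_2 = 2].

-0.9

Every unit gets N_2=2 under the intervention. N_3 values become 14, 8, 13, 11, 12; E[N_3|do(N_2=2)] = 11.6.
Observing N_2=2 restricts to units where N_2's equation naturally yields 2: N_1 ∈ {4, 3, 1, 2}. In that subpopulation N_3 = 14, 13, 11, 12, mean 12.5.
Difference = 11.6 − 12.5 = -0.9.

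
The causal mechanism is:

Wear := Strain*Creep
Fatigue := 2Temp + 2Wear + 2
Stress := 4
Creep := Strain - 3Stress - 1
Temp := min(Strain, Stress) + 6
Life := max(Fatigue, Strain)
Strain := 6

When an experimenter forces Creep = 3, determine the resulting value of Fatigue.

58

Under do(Creep=3), the mechanism Creep := Strain - 3Stress - 1 is discarded; Creep is fixed at 3.
Temp = min(Strain, Stress) + 6  [with Strain=6, Stress=4]  = 10
Wear = Strain*Creep  [with Strain=6, Creep=3]  = 18
Fatigue = 2Temp + 2Wear + 2  [with Temp=10, Wear=18]  = 58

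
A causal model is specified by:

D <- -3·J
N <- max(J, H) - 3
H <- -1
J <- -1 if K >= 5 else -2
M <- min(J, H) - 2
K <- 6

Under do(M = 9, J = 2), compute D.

-6

The joint intervention fixes M = 9, J = 2, removing each variable's own equation.
D = -3·J  [with J=2]  = -6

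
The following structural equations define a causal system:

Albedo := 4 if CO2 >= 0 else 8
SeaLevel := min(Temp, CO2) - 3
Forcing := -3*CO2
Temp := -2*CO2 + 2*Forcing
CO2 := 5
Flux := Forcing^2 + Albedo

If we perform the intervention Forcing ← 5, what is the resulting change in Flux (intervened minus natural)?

Under do(Forcing=5), the mechanism Forcing := -3*CO2 is discarded; Forcing is fixed at 5.
Albedo = 4 if CO2 >= 0 else 8  [with CO2=5]  = 4
Flux = Forcing^2 + Albedo  [with Forcing=5, Albedo=4]  = 29
Without intervention: Forcing = -3*CO2  [with CO2=5]  = -15; Albedo = 4 if CO2 >= 0 else 8  [with CO2=5]  = 4; Flux = Forcing^2 + Albedo  [with Forcing=-15, Albedo=4]  = 229.
Change = 29 − 229 = -200.

-200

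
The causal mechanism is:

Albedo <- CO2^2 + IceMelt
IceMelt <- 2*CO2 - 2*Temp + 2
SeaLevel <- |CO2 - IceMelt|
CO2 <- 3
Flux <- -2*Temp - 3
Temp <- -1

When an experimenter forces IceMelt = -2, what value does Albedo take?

7

The intervention breaks the incoming arrows to IceMelt: IceMelt <- 2*CO2 - 2*Temp + 2 no longer applies, and IceMelt = -2.
Albedo = CO2^2 + IceMelt  [with CO2=3, IceMelt=-2]  = 7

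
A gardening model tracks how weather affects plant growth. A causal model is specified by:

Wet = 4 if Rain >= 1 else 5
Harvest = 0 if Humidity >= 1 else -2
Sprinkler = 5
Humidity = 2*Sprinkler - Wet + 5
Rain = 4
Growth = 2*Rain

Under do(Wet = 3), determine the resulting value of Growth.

The intervention breaks the incoming arrows to Wet: Wet = 4 if Rain >= 1 else 5 no longer applies, and Wet = 3.
Growth is not downstream of the intervention, so its value is determined by the original equations.
Growth = 2*Rain  [with Rain=4]  = 8

8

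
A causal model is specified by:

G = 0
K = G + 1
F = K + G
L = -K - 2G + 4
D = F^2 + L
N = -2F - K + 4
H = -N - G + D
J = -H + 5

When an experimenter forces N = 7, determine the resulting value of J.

8

Intervening sets N = 7 and removes its equation (N = -2F - K + 4).
K = G + 1  [with G=0]  = 1
F = K + G  [with K=1, G=0]  = 1
L = -K - 2G + 4  [with K=1, G=0]  = 3
D = F^2 + L  [with F=1, L=3]  = 4
H = -N - G + D  [with N=7, G=0, D=4]  = -3
J = -H + 5  [with H=-3]  = 8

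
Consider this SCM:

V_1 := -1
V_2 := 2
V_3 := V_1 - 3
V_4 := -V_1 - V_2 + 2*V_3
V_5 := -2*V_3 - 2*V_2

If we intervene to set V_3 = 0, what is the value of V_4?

-1

The intervention breaks the incoming arrows to V_3: V_3 := V_1 - 3 no longer applies, and V_3 = 0.
V_4 = -V_1 - V_2 + 2*V_3  [with V_1=-1, V_2=2, V_3=0]  = -1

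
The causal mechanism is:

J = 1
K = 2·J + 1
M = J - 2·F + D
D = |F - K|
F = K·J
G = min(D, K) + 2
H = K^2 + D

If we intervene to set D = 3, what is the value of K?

The intervention breaks the incoming arrows to D: D = |F - K| no longer applies, and D = 3.
Since K is not a descendant of the intervened variable, it is unaffected.
K = 2·J + 1  [with J=1]  = 3

3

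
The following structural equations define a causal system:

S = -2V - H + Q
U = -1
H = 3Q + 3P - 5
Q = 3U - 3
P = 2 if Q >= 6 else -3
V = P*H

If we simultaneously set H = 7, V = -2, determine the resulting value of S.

The joint intervention fixes H = 7, V = -2, removing each variable's own equation.
Q = 3U - 3  [with U=-1]  = -6
S = -2V - H + Q  [with V=-2, H=7, Q=-6]  = -9

-9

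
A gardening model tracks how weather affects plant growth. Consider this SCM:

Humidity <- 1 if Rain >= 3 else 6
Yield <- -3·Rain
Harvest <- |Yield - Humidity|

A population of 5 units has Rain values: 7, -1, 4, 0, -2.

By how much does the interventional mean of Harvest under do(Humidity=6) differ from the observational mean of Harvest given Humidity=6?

7.8

do(Humidity=6) breaks Humidity's dependence on Rain. With Humidity=6 fixed, Harvest across the units is 27, 3, 18, 6, 0, mean 10.8.
Observing Humidity=6 restricts to units where Humidity's equation naturally yields 6: Rain ∈ {-1, 0, -2}. In that subpopulation Harvest = 3, 6, 0, mean 3.
Difference = 10.8 − 3 = 7.8.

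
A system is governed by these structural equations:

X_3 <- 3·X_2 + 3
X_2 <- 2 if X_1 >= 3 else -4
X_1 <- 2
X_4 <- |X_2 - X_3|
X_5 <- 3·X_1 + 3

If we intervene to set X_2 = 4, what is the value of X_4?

Under do(X_2=4), the mechanism X_2 <- 2 if X_1 >= 3 else -4 is discarded; X_2 is fixed at 4.
X_3 = 3·X_2 + 3  [with X_2=4]  = 15
X_4 = |X_2 - X_3|  [with X_2=4, X_3=15]  = 11

11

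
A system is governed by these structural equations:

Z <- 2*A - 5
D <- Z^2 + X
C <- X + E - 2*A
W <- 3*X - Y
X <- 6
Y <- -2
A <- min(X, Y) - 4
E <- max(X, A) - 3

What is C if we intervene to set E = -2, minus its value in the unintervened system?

do(E=-2) replaces the equation E <- max(X, A) - 3 with the constant E = -2.
A = min(X, Y) - 4  [with X=6, Y=-2]  = -6
C = X + E - 2*A  [with X=6, E=-2, A=-6]  = 16
Without intervention: A = min(X, Y) - 4  [with X=6, Y=-2]  = -6; E = max(X, A) - 3  [with X=6, A=-6]  = 3; C = X + E - 2*A  [with X=6, E=3, A=-6]  = 21.
Change = 16 − 21 = -5.

-5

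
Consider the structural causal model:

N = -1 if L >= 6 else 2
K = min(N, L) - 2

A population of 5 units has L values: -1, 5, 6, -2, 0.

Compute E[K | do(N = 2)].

The intervention sets N=2 in all 5 units regardless of L. Recomputing K per unit gives -3, 0, 0, -4, -2; average -1.8.

-1.8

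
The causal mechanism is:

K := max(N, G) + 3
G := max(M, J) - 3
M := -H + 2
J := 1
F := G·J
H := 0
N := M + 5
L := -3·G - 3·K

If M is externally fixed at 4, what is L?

-39

The intervention breaks the incoming arrows to M: M := -H + 2 no longer applies, and M = 4.
G = max(M, J) - 3  [with M=4, J=1]  = 1
N = M + 5  [with M=4]  = 9
K = max(N, G) + 3  [with N=9, G=1]  = 12
L = -3·G - 3·K  [with G=1, K=12]  = -39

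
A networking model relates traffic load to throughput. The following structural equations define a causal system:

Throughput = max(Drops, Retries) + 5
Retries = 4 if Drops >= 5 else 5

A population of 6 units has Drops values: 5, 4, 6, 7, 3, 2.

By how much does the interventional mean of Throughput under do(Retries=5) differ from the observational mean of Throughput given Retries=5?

0.5

Every unit gets Retries=5 under the intervention. Throughput values become 10, 10, 11, 12, 10, 10; E[Throughput|do(Retries=5)] = 10.5.
Observing Retries=5 restricts to units where Retries's equation naturally yields 5: Drops ∈ {4, 3, 2}. In that subpopulation Throughput = 10, 10, 10, mean 10.
Difference = 10.5 − 10 = 0.5.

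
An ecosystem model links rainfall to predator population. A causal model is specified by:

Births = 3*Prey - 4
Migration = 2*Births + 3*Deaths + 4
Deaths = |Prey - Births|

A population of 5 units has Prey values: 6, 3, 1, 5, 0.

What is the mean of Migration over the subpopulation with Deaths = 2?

Observing Deaths=2 restricts to units where Deaths's equation naturally yields 2: Prey ∈ {3, 1}. In that subpopulation Migration = 20, 8, mean 14.

14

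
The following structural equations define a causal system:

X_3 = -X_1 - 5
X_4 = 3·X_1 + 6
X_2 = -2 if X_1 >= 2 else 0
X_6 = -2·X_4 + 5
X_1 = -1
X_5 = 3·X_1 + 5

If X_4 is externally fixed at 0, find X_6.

5

Under do(X_4=0), the mechanism X_4 = 3·X_1 + 6 is discarded; X_4 is fixed at 0.
X_6 = -2·X_4 + 5  [with X_4=0]  = 5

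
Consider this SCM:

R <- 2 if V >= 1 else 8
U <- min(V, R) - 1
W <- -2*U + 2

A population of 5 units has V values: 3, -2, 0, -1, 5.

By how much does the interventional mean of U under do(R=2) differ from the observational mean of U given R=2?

Under do(R=2), R's equation is replaced by R=2 for every unit. Per-unit U: 1, -3, -1, -2, 1. Mean = -0.8.
Observing R=2 restricts to units where R's equation naturally yields 2: V ∈ {3, 5}. In that subpopulation U = 1, 1, mean 1.
Difference = -0.8 − 1 = -1.8.

-1.8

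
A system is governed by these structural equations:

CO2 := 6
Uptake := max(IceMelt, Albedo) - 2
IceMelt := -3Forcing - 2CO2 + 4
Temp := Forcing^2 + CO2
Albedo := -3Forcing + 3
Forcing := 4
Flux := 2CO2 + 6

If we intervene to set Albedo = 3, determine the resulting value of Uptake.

Under do(Albedo=3), the mechanism Albedo := -3Forcing + 3 is discarded; Albedo is fixed at 3.
IceMelt = -3Forcing - 2CO2 + 4  [with Forcing=4, CO2=6]  = -20
Uptake = max(IceMelt, Albedo) - 2  [with IceMelt=-20, Albedo=3]  = 1

1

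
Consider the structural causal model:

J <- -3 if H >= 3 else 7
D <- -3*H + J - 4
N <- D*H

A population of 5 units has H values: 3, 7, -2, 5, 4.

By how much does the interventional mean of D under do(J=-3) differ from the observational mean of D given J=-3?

Every unit gets J=-3 under the intervention. D values become -16, -28, -1, -22, -19; E[D|do(J=-3)] = -17.2.
Conditioning on J=-3 selects the 4 unit(s) with H ∈ {3, 7, 5, 4}. Their D values: -16, -28, -22, -19. Mean = -21.25.
Difference = -17.2 − (-21.25) = 4.05.

4.05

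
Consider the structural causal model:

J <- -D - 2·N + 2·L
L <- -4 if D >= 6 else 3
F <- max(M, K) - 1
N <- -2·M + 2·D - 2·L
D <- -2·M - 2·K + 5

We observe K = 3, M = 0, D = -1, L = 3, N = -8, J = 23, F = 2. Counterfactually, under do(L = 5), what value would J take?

35

Under do(L=5), the mechanism L <- -4 if D >= 6 else 3 is discarded; L is fixed at 5.
D = -2·M - 2·K + 5  [with M=0, K=3]  = -1
N = -2·M + 2·D - 2·L  [with M=0, D=-1, L=5]  = -12
J = -D - 2·N + 2·L  [with D=-1, N=-12, L=5]  = 35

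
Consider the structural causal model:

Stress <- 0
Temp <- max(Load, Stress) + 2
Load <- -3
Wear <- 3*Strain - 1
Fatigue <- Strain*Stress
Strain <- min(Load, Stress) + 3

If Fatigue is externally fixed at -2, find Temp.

do(Fatigue=-2) replaces the equation Fatigue <- Strain*Stress with the constant Fatigue = -2.
No directed path runs from Fatigue to Temp, so Temp keeps its natural value.
Temp = max(Load, Stress) + 2  [with Load=-3, Stress=0]  = 2

2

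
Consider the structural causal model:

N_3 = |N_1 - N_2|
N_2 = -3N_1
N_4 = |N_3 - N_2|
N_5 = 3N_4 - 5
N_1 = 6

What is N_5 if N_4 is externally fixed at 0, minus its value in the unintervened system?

Intervening sets N_4 = 0 and removes its equation (N_4 = |N_3 - N_2|).
N_5 = 3N_4 - 5  [with N_4=0]  = -5
Without intervention: N_2 = -3N_1  [with N_1=6]  = -18; N_3 = |N_1 - N_2|  [with N_1=6, N_2=-18]  = 24; N_4 = |N_3 - N_2|  [with N_3=24, N_2=-18]  = 42; N_5 = 3N_4 - 5  [with N_4=42]  = 121.
Change = -5 − 121 = -126.

-126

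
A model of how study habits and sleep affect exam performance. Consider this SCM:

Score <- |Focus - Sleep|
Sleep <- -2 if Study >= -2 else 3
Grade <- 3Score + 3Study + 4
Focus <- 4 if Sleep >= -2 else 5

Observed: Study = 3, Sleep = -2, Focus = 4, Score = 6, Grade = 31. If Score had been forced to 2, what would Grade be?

19

Intervening sets Score = 2 and removes its equation (Score <- |Focus - Sleep|).
Grade = 3Score + 3Study + 4  [with Score=2, Study=3]  = 19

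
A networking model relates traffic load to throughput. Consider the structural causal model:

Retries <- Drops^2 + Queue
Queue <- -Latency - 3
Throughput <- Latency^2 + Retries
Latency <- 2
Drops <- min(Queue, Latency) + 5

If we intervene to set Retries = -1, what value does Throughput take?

3

Intervening sets Retries = -1 and removes its equation (Retries <- Drops^2 + Queue).
Throughput = Latency^2 + Retries  [with Latency=2, Retries=-1]  = 3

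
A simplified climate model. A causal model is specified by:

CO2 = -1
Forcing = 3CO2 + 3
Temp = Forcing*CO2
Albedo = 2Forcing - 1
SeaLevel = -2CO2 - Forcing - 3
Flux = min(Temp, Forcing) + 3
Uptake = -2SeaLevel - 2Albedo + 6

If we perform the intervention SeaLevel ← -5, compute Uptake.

18

Under do(SeaLevel=-5), the mechanism SeaLevel = -2CO2 - Forcing - 3 is discarded; SeaLevel is fixed at -5.
Forcing = 3CO2 + 3  [with CO2=-1]  = 0
Albedo = 2Forcing - 1  [with Forcing=0]  = -1
Uptake = -2SeaLevel - 2Albedo + 6  [with SeaLevel=-5, Albedo=-1]  = 18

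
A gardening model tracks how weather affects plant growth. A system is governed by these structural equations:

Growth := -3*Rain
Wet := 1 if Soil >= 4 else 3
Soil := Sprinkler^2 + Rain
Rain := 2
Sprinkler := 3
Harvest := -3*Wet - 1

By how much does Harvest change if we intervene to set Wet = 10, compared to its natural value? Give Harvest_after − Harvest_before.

Under do(Wet=10), the mechanism Wet := 1 if Soil >= 4 else 3 is discarded; Wet is fixed at 10.
Harvest = -3*Wet - 1  [with Wet=10]  = -31
Without intervention: Soil = Sprinkler^2 + Rain  [with Sprinkler=3, Rain=2]  = 11; Wet = 1 if Soil >= 4 else 3  [with Soil=11]  = 1; Harvest = -3*Wet - 1  [with Wet=1]  = -4.
Change = -31 − (-4) = -27.

-27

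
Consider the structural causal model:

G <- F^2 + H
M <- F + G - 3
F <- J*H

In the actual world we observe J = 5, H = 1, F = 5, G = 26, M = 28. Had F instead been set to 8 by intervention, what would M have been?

do(F=8) replaces the equation F <- J*H with the constant F = 8.
G = F^2 + H  [with F=8, H=1]  = 65
M = F + G - 3  [with F=8, G=65]  = 70

70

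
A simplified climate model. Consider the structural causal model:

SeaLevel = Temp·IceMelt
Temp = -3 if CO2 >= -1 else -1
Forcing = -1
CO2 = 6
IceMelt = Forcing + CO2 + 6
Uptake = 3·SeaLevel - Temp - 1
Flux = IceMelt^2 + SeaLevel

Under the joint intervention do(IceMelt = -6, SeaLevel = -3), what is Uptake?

-7

Under do(IceMelt = -6, SeaLevel = -3), each intervened variable's structural equation is replaced by its fixed value.
Temp = -3 if CO2 >= -1 else -1  [with CO2=6]  = -3
Uptake = 3·SeaLevel - Temp - 1  [with SeaLevel=-3, Temp=-3]  = -7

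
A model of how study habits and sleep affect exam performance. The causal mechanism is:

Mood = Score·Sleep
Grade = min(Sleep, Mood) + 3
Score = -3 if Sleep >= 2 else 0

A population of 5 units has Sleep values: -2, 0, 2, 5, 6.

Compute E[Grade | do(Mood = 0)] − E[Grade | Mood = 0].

0.6

do(Mood=0) breaks Mood's dependence on Sleep. With Mood=0 fixed, Grade across the units is 1, 3, 3, 3, 3, mean 2.6.
Observing Mood=0 restricts to units where Mood's equation naturally yields 0: Sleep ∈ {-2, 0}. In that subpopulation Grade = 1, 3, mean 2.
Difference = 2.6 − 2 = 0.6.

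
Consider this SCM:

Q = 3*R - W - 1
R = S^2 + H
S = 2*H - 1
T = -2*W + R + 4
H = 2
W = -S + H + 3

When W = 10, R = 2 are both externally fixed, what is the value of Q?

-5

The joint intervention fixes W = 10, R = 2, removing each variable's own equation.
Q = 3*R - W - 1  [with R=2, W=10]  = -5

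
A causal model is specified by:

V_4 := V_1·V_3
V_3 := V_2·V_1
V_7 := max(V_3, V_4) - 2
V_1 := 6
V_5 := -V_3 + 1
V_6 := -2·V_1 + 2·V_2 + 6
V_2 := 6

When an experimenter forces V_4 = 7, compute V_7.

The intervention breaks the incoming arrows to V_4: V_4 := V_1·V_3 no longer applies, and V_4 = 7.
V_3 = V_2·V_1  [with V_2=6, V_1=6]  = 36
V_7 = max(V_3, V_4) - 2  [with V_3=36, V_4=7]  = 34

34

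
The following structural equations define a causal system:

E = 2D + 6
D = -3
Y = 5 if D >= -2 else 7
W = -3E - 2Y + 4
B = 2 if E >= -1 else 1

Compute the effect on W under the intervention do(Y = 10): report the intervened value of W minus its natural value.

do(Y=10) replaces the equation Y = 5 if D >= -2 else 7 with the constant Y = 10.
E = 2D + 6  [with D=-3]  = 0
W = -3E - 2Y + 4  [with E=0, Y=10]  = -16
Without intervention: E = 2D + 6  [with D=-3]  = 0; Y = 5 if D >= -2 else 7  [with D=-3]  = 7; W = -3E - 2Y + 4  [with E=0, Y=7]  = -10.
Change = -16 − (-10) = -6.

-6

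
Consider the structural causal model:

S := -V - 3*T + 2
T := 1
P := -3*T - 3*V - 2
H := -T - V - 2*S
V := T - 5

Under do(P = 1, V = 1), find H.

Setting P = 1, V = 1 by intervention discards those variables' equations.
S = -V - 3*T + 2  [with V=1, T=1]  = -2
H = -T - V - 2*S  [with T=1, V=1, S=-2]  = 2

2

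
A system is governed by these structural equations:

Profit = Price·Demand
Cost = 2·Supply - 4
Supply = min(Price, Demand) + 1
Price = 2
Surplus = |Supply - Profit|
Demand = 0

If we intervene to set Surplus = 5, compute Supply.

1

do(Surplus=5) replaces the equation Surplus = |Supply - Profit| with the constant Surplus = 5.
Supply is not downstream of the intervention, so its value is determined by the original equations.
Supply = min(Price, Demand) + 1  [with Price=2, Demand=0]  = 1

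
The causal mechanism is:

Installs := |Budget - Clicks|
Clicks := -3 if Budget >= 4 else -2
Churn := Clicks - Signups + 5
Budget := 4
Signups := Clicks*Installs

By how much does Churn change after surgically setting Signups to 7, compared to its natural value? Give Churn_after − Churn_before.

-28

Intervening sets Signups = 7 and removes its equation (Signups := Clicks*Installs).
Clicks = -3 if Budget >= 4 else -2  [with Budget=4]  = -3
Churn = Clicks - Signups + 5  [with Clicks=-3, Signups=7]  = -5
Without intervention: Clicks = -3 if Budget >= 4 else -2  [with Budget=4]  = -3; Installs = |Budget - Clicks|  [with Budget=4, Clicks=-3]  = 7; Signups = Clicks*Installs  [with Clicks=-3, Installs=7]  = -21; Churn = Clicks - Signups + 5  [with Clicks=-3, Signups=-21]  = 23.
Change = -5 − 23 = -28.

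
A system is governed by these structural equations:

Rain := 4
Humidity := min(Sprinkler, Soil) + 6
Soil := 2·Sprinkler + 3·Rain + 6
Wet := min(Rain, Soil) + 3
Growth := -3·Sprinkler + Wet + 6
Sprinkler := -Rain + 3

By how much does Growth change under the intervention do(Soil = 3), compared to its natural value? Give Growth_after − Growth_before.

do(Soil=3) replaces the equation Soil := 2·Sprinkler + 3·Rain + 6 with the constant Soil = 3.
Sprinkler = -Rain + 3  [with Rain=4]  = -1
Wet = min(Rain, Soil) + 3  [with Rain=4, Soil=3]  = 6
Growth = -3·Sprinkler + Wet + 6  [with Sprinkler=-1, Wet=6]  = 15
Without intervention: Sprinkler = -Rain + 3  [with Rain=4]  = -1; Soil = 2·Sprinkler + 3·Rain + 6  [with Sprinkler=-1, Rain=4]  = 16; Wet = min(Rain, Soil) + 3  [with Rain=4, Soil=16]  = 7; Growth = -3·Sprinkler + Wet + 6  [with Sprinkler=-1, Wet=7]  = 16.
Change = 15 − 16 = -1.

-1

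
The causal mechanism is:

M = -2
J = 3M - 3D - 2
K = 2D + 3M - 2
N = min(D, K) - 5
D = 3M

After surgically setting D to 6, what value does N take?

do(D=6) replaces the equation D = 3M with the constant D = 6.
K = 2D + 3M - 2  [with D=6, M=-2]  = 4
N = min(D, K) - 5  [with D=6, K=4]  = -1

-1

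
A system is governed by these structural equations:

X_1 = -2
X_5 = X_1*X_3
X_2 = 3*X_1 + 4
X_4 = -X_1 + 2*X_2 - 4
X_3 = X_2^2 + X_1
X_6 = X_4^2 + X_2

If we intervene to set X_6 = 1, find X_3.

do(X_6=1) replaces the equation X_6 = X_4^2 + X_2 with the constant X_6 = 1.
X_3 is not downstream of the intervention, so its value is determined by the original equations.
X_2 = 3*X_1 + 4  [with X_1=-2]  = -2
X_3 = X_2^2 + X_1  [with X_2=-2, X_1=-2]  = 2

2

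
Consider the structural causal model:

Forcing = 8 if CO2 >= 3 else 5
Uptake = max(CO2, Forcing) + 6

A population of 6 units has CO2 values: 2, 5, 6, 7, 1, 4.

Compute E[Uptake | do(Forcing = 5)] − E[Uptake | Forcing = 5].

0.5

do(Forcing=5) breaks Forcing's dependence on CO2. With Forcing=5 fixed, Uptake across the units is 11, 11, 12, 13, 11, 11, mean 11.5.
Conditioning on Forcing=5 selects the 2 unit(s) with CO2 ∈ {2, 1}. Their Uptake values: 11, 11. Mean = 11.
Difference = 11.5 − 11 = 0.5.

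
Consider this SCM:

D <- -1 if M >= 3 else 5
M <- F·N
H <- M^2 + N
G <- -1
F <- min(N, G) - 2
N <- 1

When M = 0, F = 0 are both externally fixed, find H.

The joint intervention fixes M = 0, F = 0, removing each variable's own equation.
H = M^2 + N  [with M=0, N=1]  = 1

1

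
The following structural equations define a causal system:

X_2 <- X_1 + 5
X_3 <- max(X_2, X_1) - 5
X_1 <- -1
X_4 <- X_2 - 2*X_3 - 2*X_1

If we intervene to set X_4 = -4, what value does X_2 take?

The intervention breaks the incoming arrows to X_4: X_4 <- X_2 - 2*X_3 - 2*X_1 no longer applies, and X_4 = -4.
Since X_2 is not a descendant of the intervened variable, it is unaffected.
X_2 = X_1 + 5  [with X_1=-1]  = 4

4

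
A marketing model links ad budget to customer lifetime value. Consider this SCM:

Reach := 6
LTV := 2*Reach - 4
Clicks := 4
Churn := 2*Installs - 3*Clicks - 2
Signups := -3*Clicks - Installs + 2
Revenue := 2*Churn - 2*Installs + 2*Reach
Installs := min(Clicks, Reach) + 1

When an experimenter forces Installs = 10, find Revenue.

The intervention breaks the incoming arrows to Installs: Installs := min(Clicks, Reach) + 1 no longer applies, and Installs = 10.
Churn = 2*Installs - 3*Clicks - 2  [with Installs=10, Clicks=4]  = 6
Revenue = 2*Churn - 2*Installs + 2*Reach  [with Churn=6, Installs=10, Reach=6]  = 4

4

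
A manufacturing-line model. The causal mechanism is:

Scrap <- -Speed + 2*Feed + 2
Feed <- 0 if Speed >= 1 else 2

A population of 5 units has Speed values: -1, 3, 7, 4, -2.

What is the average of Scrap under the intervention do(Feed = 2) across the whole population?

3.8

Under do(Feed=2), Feed's equation is replaced by Feed=2 for every unit. Per-unit Scrap: 7, 3, -1, 2, 8. Mean = 3.8.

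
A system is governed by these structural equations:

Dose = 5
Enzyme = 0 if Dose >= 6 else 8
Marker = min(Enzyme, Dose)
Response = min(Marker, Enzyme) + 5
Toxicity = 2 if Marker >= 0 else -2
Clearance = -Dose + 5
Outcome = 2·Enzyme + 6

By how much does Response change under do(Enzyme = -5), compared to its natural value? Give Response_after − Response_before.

Under do(Enzyme=-5), the mechanism Enzyme = 0 if Dose >= 6 else 8 is discarded; Enzyme is fixed at -5.
Marker = min(Enzyme, Dose)  [with Enzyme=-5, Dose=5]  = -5
Response = min(Marker, Enzyme) + 5  [with Marker=-5, Enzyme=-5]  = 0
Without intervention: Enzyme = 0 if Dose >= 6 else 8  [with Dose=5]  = 8; Marker = min(Enzyme, Dose)  [with Enzyme=8, Dose=5]  = 5; Response = min(Marker, Enzyme) + 5  [with Marker=5, Enzyme=8]  = 10.
Change = 0 − 10 = -10.

-10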